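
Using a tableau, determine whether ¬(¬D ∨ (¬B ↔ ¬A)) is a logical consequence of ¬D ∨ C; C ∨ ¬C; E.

Initial set: {T (¬D ∨ C); T (C ∨ ¬C); T E; F ¬(¬D ∨ (¬B ↔ ¬A))}.
T (¬D ∨ C): β-rule — branch into T ¬D  //  T C.
  branch 1 (add T ¬D):
    T (C ∨ ¬C): β-rule — branch into T C  //  T ¬C.
      branch 1.1 (add T C):
        F ¬(¬D ∨ (¬B ↔ ¬A)): β-rule — branch into T ¬D  //  T (¬B ↔ ¬A).
          branch 1.1.1 (add T ¬D):
            ○ open, literals {C=1, D=0, E=1}.
          branch 1.1.2 (add T (¬B ↔ ¬A)):
            T (¬B ↔ ¬A): β-rule — branch into T ¬B, T ¬A  //  F ¬B, F ¬A.
              branch 1.1.2.1 (add T ¬B, T ¬A):
                ○ open, literals {A=0, B=0, C=1, D=0, E=1}.
              branch 1.1.2.2 (add F ¬B, F ¬A):
                ○ open, literals {A=1, B=1, C=1, D=0, E=1}.
      branch 1.2 (add T ¬C):
        F ¬(¬D ∨ (¬B ↔ ¬A)): β-rule — branch into T ¬D  //  T (¬B ↔ ¬A).
          branch 1.2.1 (add T ¬D):
            ○ open, literals {C=0, D=0, E=1}.
          branch 1.2.2 (add T (¬B ↔ ¬A)):
            T (¬B ↔ ¬A): β-rule — branch into T ¬B, T ¬A  //  F ¬B, F ¬A.
              branch 1.2.2.1 (add T ¬B, T ¬A):
                ○ open, literals {A=0, B=0, C=0, D=0, E=1}.
              branch 1.2.2.2 (add F ¬B, F ¬A):
                ○ open, literals {A=1, B=1, C=0, D=0, E=1}.
  branch 2 (add T C):
    T (C ∨ ¬C): β-rule — branch into T C  //  T ¬C.
      branch 2.1 (add T C):
        F ¬(¬D ∨ (¬B ↔ ¬A)): β-rule — branch into T ¬D  //  T (¬B ↔ ¬A).
          branch 2.1.1 (add T ¬D):
            ○ open, literals {C=1, D=0, E=1}.
          branch 2.1.2 (add T (¬B ↔ ¬A)):
            T (¬B ↔ ¬A): β-rule — branch into T ¬B, T ¬A  //  F ¬B, F ¬A.
              branch 2.1.2.1 (add T ¬B, T ¬A):
                ○ open, literals {A=0, B=0, C=1, E=1}.
              branch 2.1.2.2 (add F ¬B, F ¬A):
                ○ open, literals {A=1, B=1, C=1, E=1}.
      branch 2.2 (add T ¬C):
        × closes — contains both C and ¬C.
1 branch closed, 9 open.
An open branch gives a countermodel: C=1, D=0, E=1 (unmentioned atoms arbitrary); the premises hold there but the conclusion fails.

No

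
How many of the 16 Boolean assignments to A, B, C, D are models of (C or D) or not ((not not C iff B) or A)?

Initial set: {T ((C or D) or not ((not not C iff B) or A))}.
T ((C or D) or not ((not not C iff B) or A)): β-rule — branch into T (C or D)  //  T not ((not not C iff B) or A).
  branch 1 (add T (C or D)):
    T (C or D): β-rule — branch into T C  //  T D.
      branch 1.1 (add T C):
        ○ open, literals {C=1}.
      branch 1.2 (add T D):
        ○ open, literals {D=1}.
  branch 2 (add T not ((not not C iff B) or A)):
    T not ((not not C iff B) or A): α-rule — add F (not not C iff B), F A.
    F (not not C iff B): β-rule — branch into T not not C, F B  //  F not not C, T B.
      branch 2.1 (add T not not C, F B):
        T not not C: drop double negation, giving T C.
        ○ open, literals {A=0, B=0, C=1}.
      branch 2.2 (add F not not C, T B):
        F not not C: drop double negation, giving F C.
        ○ open, literals {A=0, B=1, C=0}.
0 branches closed, 4 open.
Each open branch fixes some atoms; the unmentioned ones are free. Counting distinct full assignments: branch {C=1} (A, B, D) contributes 8 new; branch {D=1} (A, B, C) contributes 4 new; branch {A=0, B=0, C=1} (D) contributes 0 new; branch {A=0, B=1, C=0} (D) contributes 1 new. Total: 13.

13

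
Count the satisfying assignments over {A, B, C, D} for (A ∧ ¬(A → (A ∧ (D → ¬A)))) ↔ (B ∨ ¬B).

Initial set: {((A ∧ ¬(A → (A ∧ (D → ¬A)))) ↔ (B ∨ ¬B))}.
((A ∧ ¬(A → (A ∧ (D → ¬A)))) ↔ (B ∨ ¬B)): β-rule — branch into (A ∧ ¬(A → (A ∧ (D → ¬A)))), (B ∨ ¬B)  //  ¬(A ∧ ¬(A → (A ∧ (D → ¬A)))), ¬(B ∨ ¬B).
  branch 1 (add (A ∧ ¬(A → (A ∧ (D → ¬A)))), (B ∨ ¬B)):
    (A ∧ ¬(A → (A ∧ (D → ¬A)))): α-rule — add A, ¬(A → (A ∧ (D → ¬A))).
    ¬(A → (A ∧ (D → ¬A))): α-rule — add A, ¬(A ∧ (D → ¬A)).
    (B ∨ ¬B): β-rule — branch into B  //  ¬B.
      branch 1.1 (add B):
        ¬(A ∧ (D → ¬A)): β-rule — branch into ¬A  //  ¬(D → ¬A).
          branch 1.1.1 (add ¬A):
            × closes — contains both A and ¬A.
          branch 1.1.2 (add ¬(D → ¬A)):
            ¬(D → ¬A): α-rule — add D, ¬¬A.
            ○ open, literals {A=true, B=true, D=true}.
      branch 1.2 (add ¬B):
        ¬(A ∧ (D → ¬A)): β-rule — branch into ¬A  //  ¬(D → ¬A).
          branch 1.2.1 (add ¬A):
            × closes — contains both A and ¬A.
          branch 1.2.2 (add ¬(D → ¬A)):
            ¬(D → ¬A): α-rule — add D, ¬¬A.
            ○ open, literals {A=true, B=false, D=true}.
  branch 2 (add ¬(A ∧ ¬(A → (A ∧ (D → ¬A)))), ¬(B ∨ ¬B)):
    ¬(B ∨ ¬B): α-rule — add ¬B, ¬¬B.
    × closes — contains both B and ¬B.
3 branches closed, 2 open.
Each open branch fixes some atoms; the unmentioned ones are free. Counting distinct full assignments: branch {A=true, B=true, D=true} (C) contributes 2 new; branch {A=true, B=false, D=true} (C) contributes 2 new. Total: 4.

4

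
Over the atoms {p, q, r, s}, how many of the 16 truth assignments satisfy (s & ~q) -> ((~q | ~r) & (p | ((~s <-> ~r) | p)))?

Initial set: {((s & ~q) -> ((~q | ~r) & (p | ((~s <-> ~r) | p))))}.
((s & ~q) -> ((~q | ~r) & (p | ((~s <-> ~r) | p)))): β-rule — branch into ~(s & ~q)  //  ((~q | ~r) & (p | ((~s <-> ~r) | p))).
  branch 1 (add ~(s & ~q)):
    ~(s & ~q): β-rule — branch into ~s  //  ~~q.
      branch 1.1 (add ~s):
        ○ open, literals {s=false}.
      branch 1.2 (add ~~q):
        ○ open, literals {q=true}.
  branch 2 (add ((~q | ~r) & (p | ((~s <-> ~r) | p)))):
    ((~q | ~r) & (p | ((~s <-> ~r) | p))): α-rule — add (~q | ~r), (p | ((~s <-> ~r) | p)).
    (~q | ~r): β-rule — branch into ~q  //  ~r.
      branch 2.1 (add ~q):
        (p | ((~s <-> ~r) | p)): β-rule — branch into p  //  ((~s <-> ~r) | p).
          branch 2.1.1 (add p):
            ○ open, literals {p=true, q=false}.
          branch 2.1.2 (add ((~s <-> ~r) | p)):
            ((~s <-> ~r) | p): β-rule — branch into (~s <-> ~r)  //  p.
              branch 2.1.2.1 (add (~s <-> ~r)):
                (~s <-> ~r): β-rule — branch into ~s, ~r  //  ~~s, ~~r.
                  branch 2.1.2.1.1 (add ~s, ~r):
                    ○ open, literals {q=false, r=false, s=false}.
                  branch 2.1.2.1.2 (add ~~s, ~~r):
                    ○ open, literals {q=false, r=true, s=true}.
              branch 2.1.2.2 (add p):
                ○ open, literals {p=true, q=false}.
      branch 2.2 (add ~r):
        (p | ((~s <-> ~r) | p)): β-rule — branch into p  //  ((~s <-> ~r) | p).
          branch 2.2.1 (add p):
            ○ open, literals {p=true, r=false}.
          branch 2.2.2 (add ((~s <-> ~r) | p)):
            ((~s <-> ~r) | p): β-rule — branch into (~s <-> ~r)  //  p.
              branch 2.2.2.1 (add (~s <-> ~r)):
                (~s <-> ~r): β-rule — branch into ~s, ~r  //  ~~s, ~~r.
                  branch 2.2.2.1.1 (add ~s, ~r):
                    ○ open, literals {r=false, s=false}.
                  branch 2.2.2.1.2 (add ~~s, ~~r):
                    × closes — contains both r and ~r.
              branch 2.2.2.2 (add p):
                ○ open, literals {p=true, r=false}.
1 branch closed, 9 open.
Each open branch fixes some atoms; the unmentioned ones are free. Counting distinct full assignments: branch {s=false} (p, q, r) contributes 8 new; branch {q=true} (p, r, s) contributes 4 new; branch {p=true, q=false} (r, s) contributes 2 new; branch {q=false, r=false, s=false} (p) contributes 0 new; branch {q=false, r=true, s=true} (p) contributes 1 new; branch {p=true, q=false} (r, s) contributes 0 new; branch {p=true, r=false} (q, s) contributes 0 new; branch {r=false, s=false} (p, q) contributes 0 new; branch {p=true, r=false} (q, s) contributes 0 new. Total: 15.

15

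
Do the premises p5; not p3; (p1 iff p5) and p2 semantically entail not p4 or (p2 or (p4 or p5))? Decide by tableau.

Yes

Initial set: {p5; not p3; ((p1 iff p5) and p2); not (not p4 or (p2 or (p4 or p5)))}.
((p1 iff p5) and p2): α-rule — add (p1 iff p5), p2.
not (not p4 or (p2 or (p4 or p5))): α-rule — add not not p4, not (p2 or (p4 or p5)).
not (p2 or (p4 or p5)): α-rule — add not p2, not (p4 or p5).
× closes — contains both p2 and not p2.
All 1 branch closes.
Every branch closed, so the premises entail the conclusion.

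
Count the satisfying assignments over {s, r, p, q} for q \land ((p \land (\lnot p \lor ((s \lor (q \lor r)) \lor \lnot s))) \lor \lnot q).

Initial set: {(q \land ((p \land (\lnot p \lor ((s \lor (q \lor r)) \lor \lnot s))) \lor \lnot q))}.
(q \land ((p \land (\lnot p \lor ((s \lor (q \lor r)) \lor \lnot s))) \lor \lnot q)): α-rule — add q, ((p \land (\lnot p \lor ((s \lor (q \lor r)) \lor \lnot s))) \lor \lnot q).
((p \land (\lnot p \lor ((s \lor (q \lor r)) \lor \lnot s))) \lor \lnot q): β-rule — branch into (p \land (\lnot p \lor ((s \lor (q \lor r)) \lor \lnot s)))  //  \lnot q.
  branch 1 (add (p \land (\lnot p \lor ((s \lor (q \lor r)) \lor \lnot s)))):
    (p \land (\lnot p \lor ((s \lor (q \lor r)) \lor \lnot s))): α-rule — add p, (\lnot p \lor ((s \lor (q \lor r)) \lor \lnot s)).
    (\lnot p \lor ((s \lor (q \lor r)) \lor \lnot s)): β-rule — branch into \lnot p  //  ((s \lor (q \lor r)) \lor \lnot s).
      branch 1.1 (add \lnot p):
        × closes — contains both p and \lnot p.
      branch 1.2 (add ((s \lor (q \lor r)) \lor \lnot s)):
        ((s \lor (q \lor r)) \lor \lnot s): β-rule — branch into (s \lor (q \lor r))  //  \lnot s.
          branch 1.2.1 (add (s \lor (q \lor r))):
            (s \lor (q \lor r)): β-rule — branch into s  //  (q \lor r).
              branch 1.2.1.1 (add s):
                ○ open, literals {p=T, q=T, s=T}.
              branch 1.2.1.2 (add (q \lor r)):
                (q \lor r): β-rule — branch into q  //  r.
                  branch 1.2.1.2.1 (add q):
                    ○ open, literals {p=T, q=T}.
                  branch 1.2.1.2.2 (add r):
                    ○ open, literals {p=T, q=T, r=T}.
          branch 1.2.2 (add \lnot s):
            ○ open, literals {p=T, q=T, s=F}.
  branch 2 (add \lnot q):
    × closes — contains both q and \lnot q.
2 branches closed, 4 open.
Each open branch fixes some atoms; the unmentioned ones are free. Counting distinct full assignments: branch {p=T, q=T, s=T} (r) contributes 2 new; branch {p=T, q=T} (s, r) contributes 2 new; branch {p=T, q=T, r=T} (s) contributes 0 new; branch {p=T, q=T, s=F} (r) contributes 0 new. Total: 4.

4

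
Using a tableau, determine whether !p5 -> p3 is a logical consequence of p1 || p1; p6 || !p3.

Initial set: {(p1 || p1); (p6 || !p3); !(!p5 -> p3)}.
!(!p5 -> p3): α-rule — add !p5, !p3.
(p1 || p1): β-rule — branch into p1  //  p1.
  branch 1 (add p1):
    (p6 || !p3): β-rule — branch into p6  //  !p3.
      branch 1.1 (add p6):
        ○ open, literals {p1=1, p3=0, p5=0, p6=1}.
      branch 1.2 (add !p3):
        ○ open, literals {p1=1, p3=0, p5=0}.
  branch 2 (add p1):
    (p6 || !p3): β-rule — branch into p6  //  !p3.
      branch 2.1 (add p6):
        ○ open, literals {p1=1, p3=0, p5=0, p6=1}.
      branch 2.2 (add !p3):
        ○ open, literals {p1=1, p3=0, p5=0}.
0 branches closed, 4 open.
An open branch gives a countermodel: p1=1, p3=0, p5=0, p6=1 (unmentioned atoms arbitrary); the premises hold there but the conclusion fails.

No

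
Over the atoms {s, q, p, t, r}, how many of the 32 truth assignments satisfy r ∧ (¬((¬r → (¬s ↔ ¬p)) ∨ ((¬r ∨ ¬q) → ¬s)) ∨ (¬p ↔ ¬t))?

8

Initial set: {(r ∧ (¬((¬r → (¬s ↔ ¬p)) ∨ ((¬r ∨ ¬q) → ¬s)) ∨ (¬p ↔ ¬t)))}.
(r ∧ (¬((¬r → (¬s ↔ ¬p)) ∨ ((¬r ∨ ¬q) → ¬s)) ∨ (¬p ↔ ¬t))): α-rule — add r, (¬((¬r → (¬s ↔ ¬p)) ∨ ((¬r ∨ ¬q) → ¬s)) ∨ (¬p ↔ ¬t)).
(¬((¬r → (¬s ↔ ¬p)) ∨ ((¬r ∨ ¬q) → ¬s)) ∨ (¬p ↔ ¬t)): β-rule — branch into ¬((¬r → (¬s ↔ ¬p)) ∨ ((¬r ∨ ¬q) → ¬s))  //  (¬p ↔ ¬t).
  branch 1 (add ¬((¬r → (¬s ↔ ¬p)) ∨ ((¬r ∨ ¬q) → ¬s))):
    ¬((¬r → (¬s ↔ ¬p)) ∨ ((¬r ∨ ¬q) → ¬s)): α-rule — add ¬(¬r → (¬s ↔ ¬p)), ¬((¬r ∨ ¬q) → ¬s).
    ¬(¬r → (¬s ↔ ¬p)): α-rule — add ¬r, ¬(¬s ↔ ¬p).
    × closes — contains both r and ¬r.
  branch 2 (add (¬p ↔ ¬t)):
    (¬p ↔ ¬t): β-rule — branch into ¬p, ¬t  //  ¬¬p, ¬¬t.
      branch 2.1 (add ¬p, ¬t):
        ○ open, literals {p=false, r=true, t=false}.
      branch 2.2 (add ¬¬p, ¬¬t):
        ○ open, literals {p=true, r=true, t=true}.
1 branch closed, 2 open.
Each open branch fixes some atoms; the unmentioned ones are free. Counting distinct full assignments: branch {p=false, r=true, t=false} (s, q) contributes 4 new; branch {p=true, r=true, t=true} (s, q) contributes 4 new. Total: 8.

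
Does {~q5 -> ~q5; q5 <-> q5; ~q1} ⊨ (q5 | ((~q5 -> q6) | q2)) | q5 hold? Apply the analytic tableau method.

Initial set: {T (~q5 -> ~q5); T (q5 <-> q5); T ~q1; F ((q5 | ((~q5 -> q6) | q2)) | q5)}.
F ((q5 | ((~q5 -> q6) | q2)) | q5): α-rule — add F (q5 | ((~q5 -> q6) | q2)), F q5.
F (q5 | ((~q5 -> q6) | q2)): α-rule — add F q5, F ((~q5 -> q6) | q2).
F ((~q5 -> q6) | q2): α-rule — add F (~q5 -> q6), F q2.
F (~q5 -> q6): α-rule — add T ~q5, F q6.
T (~q5 -> ~q5): β-rule — branch into F ~q5  //  T ~q5.
  branch 1 (add F ~q5):
    × closes — contains both q5 and ~q5.
  branch 2 (add T ~q5):
    T (q5 <-> q5): β-rule — branch into T q5, T q5  //  F q5, F q5.
      branch 2.1 (add T q5, T q5):
        × closes — contains both q5 and ~q5.
      branch 2.2 (add F q5, F q5):
        ○ open, literals {q1=F, q2=F, q5=F, q6=F}.
2 branches closed, 1 open.
An open branch gives a countermodel: q1=F, q2=F, q5=F, q6=F (unmentioned atoms arbitrary); the premises hold there but the conclusion fails.

No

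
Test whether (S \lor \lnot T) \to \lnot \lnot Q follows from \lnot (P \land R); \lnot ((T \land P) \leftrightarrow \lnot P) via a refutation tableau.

No

Initial set: {T \lnot (P \land R); T \lnot ((T \land P) \leftrightarrow \lnot P); F ((S \lor \lnot T) \to \lnot \lnot Q)}.
F ((S \lor \lnot T) \to \lnot \lnot Q): α-rule — add T (S \lor \lnot T), F \lnot \lnot Q.
F \lnot \lnot Q: drop double negation, giving F Q.
T \lnot (P \land R): β-rule — branch into F P  //  F R.
  branch 1 (add F P):
    T \lnot ((T \land P) \leftrightarrow \lnot P): β-rule — branch into T (T \land P), F \lnot P  //  F (T \land P), T \lnot P.
      branch 1.1 (add T (T \land P), F \lnot P):
        × closes — contains both P and \lnot P.
      branch 1.2 (add F (T \land P), T \lnot P):
        T (S \lor \lnot T): β-rule — branch into T S  //  T \lnot T.
          branch 1.2.1 (add T S):
            F (T \land P): β-rule — branch into F T  //  F P.
              branch 1.2.1.1 (add F T):
                ○ open, literals {P=0, Q=0, S=1, T=0}.
              branch 1.2.1.2 (add F P):
                ○ open, literals {P=0, Q=0, S=1}.
          branch 1.2.2 (add T \lnot T):
            F (T \land P): β-rule — branch into F T  //  F P.
              branch 1.2.2.1 (add F T):
                ○ open, literals {P=0, Q=0, T=0}.
              branch 1.2.2.2 (add F P):
                ○ open, literals {P=0, Q=0, T=0}.
  branch 2 (add F R):
    T \lnot ((T \land P) \leftrightarrow \lnot P): β-rule — branch into T (T \land P), F \lnot P  //  F (T \land P), T \lnot P.
      branch 2.1 (add T (T \land P), F \lnot P):
        T (T \land P): α-rule — add T T, T P.
        T (S \lor \lnot T): β-rule — branch into T S  //  T \lnot T.
          branch 2.1.1 (add T S):
            ○ open, literals {P=1, Q=0, R=0, S=1, T=1}.
          branch 2.1.2 (add T \lnot T):
            × closes — contains both T and \lnot T.
      branch 2.2 (add F (T \land P), T \lnot P):
        T (S \lor \lnot T): β-rule — branch into T S  //  T \lnot T.
          branch 2.2.1 (add T S):
            F (T \land P): β-rule — branch into F T  //  F P.
              branch 2.2.1.1 (add F T):
                ○ open, literals {P=0, Q=0, R=0, S=1, T=0}.
              branch 2.2.1.2 (add F P):
                ○ open, literals {P=0, Q=0, R=0, S=1}.
          branch 2.2.2 (add T \lnot T):
            F (T \land P): β-rule — branch into F T  //  F P.
              branch 2.2.2.1 (add F T):
                ○ open, literals {P=0, Q=0, R=0, T=0}.
              branch 2.2.2.2 (add F P):
                ○ open, literals {P=0, Q=0, R=0, T=0}.
2 branches closed, 9 open.
An open branch gives a countermodel: P=0, Q=0, S=1, T=0 (unmentioned atoms arbitrary); the premises hold there but the conclusion fails.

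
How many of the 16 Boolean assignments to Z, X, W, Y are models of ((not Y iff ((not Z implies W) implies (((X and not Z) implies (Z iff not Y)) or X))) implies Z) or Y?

Initial set: {(((not Y iff ((not Z implies W) implies (((X and not Z) implies (Z iff not Y)) or X))) implies Z) or Y)}.
(((not Y iff ((not Z implies W) implies (((X and not Z) implies (Z iff not Y)) or X))) implies Z) or Y): β-rule — branch into ((not Y iff ((not Z implies W) implies (((X and not Z) implies (Z iff not Y)) or X))) implies Z)  //  Y.
  branch 1 (add ((not Y iff ((not Z implies W) implies (((X and not Z) implies (Z iff not Y)) or X))) implies Z)):
    ((not Y iff ((not Z implies W) implies (((X and not Z) implies (Z iff not Y)) or X))) implies Z): β-rule — branch into not (not Y iff ((not Z implies W) implies (((X and not Z) implies (Z iff not Y)) or X)))  //  Z.
      branch 1.1 (add not (not Y iff ((not Z implies W) implies (((X and not Z) implies (Z iff not Y)) or X)))):
        not (not Y iff ((not Z implies W) implies (((X and not Z) implies (Z iff not Y)) or X))): β-rule — branch into not Y, not ((not Z implies W) implies (((X and not Z) implies (Z iff not Y)) or X))  //  not not Y, ((not Z implies W) implies (((X and not Z) implies (Z iff not Y)) or X)).
          branch 1.1.1 (add not Y, not ((not Z implies W) implies (((X and not Z) implies (Z iff not Y)) or X))):
            not ((not Z implies W) implies (((X and not Z) implies (Z iff not Y)) or X)): α-rule — add (not Z implies W), not (((X and not Z) implies (Z iff not Y)) or X).
            not (((X and not Z) implies (Z iff not Y)) or X): α-rule — add not ((X and not Z) implies (Z iff not Y)), not X.
            not ((X and not Z) implies (Z iff not Y)): α-rule — add (X and not Z), not (Z iff not Y).
            (X and not Z): α-rule — add X, not Z.
            × closes — contains both X and not X.
          branch 1.1.2 (add not not Y, ((not Z implies W) implies (((X and not Z) implies (Z iff not Y)) or X))):
            ((not Z implies W) implies (((X and not Z) implies (Z iff not Y)) or X)): β-rule — branch into not (not Z implies W)  //  (((X and not Z) implies (Z iff not Y)) or X).
              branch 1.1.2.1 (add not (not Z implies W)):
                not (not Z implies W): α-rule — add not Z, not W.
                ○ open, literals {W=F, Y=T, Z=F}.
              branch 1.1.2.2 (add (((X and not Z) implies (Z iff not Y)) or X)):
                (((X and not Z) implies (Z iff not Y)) or X): β-rule — branch into ((X and not Z) implies (Z iff not Y))  //  X.
                  branch 1.1.2.2.1 (add ((X and not Z) implies (Z iff not Y))):
                    ((X and not Z) implies (Z iff not Y)): β-rule — branch into not (X and not Z)  //  (Z iff not Y).
                      branch 1.1.2.2.1.1 (add not (X and not Z)):
                        not (X and not Z): β-rule — branch into not X  //  not not Z.
                          branch 1.1.2.2.1.1.1 (add not X):
                            ○ open, literals {X=F, Y=T}.
                          branch 1.1.2.2.1.1.2 (add not not Z):
                            ○ open, literals {Y=T, Z=T}.
                      branch 1.1.2.2.1.2 (add (Z iff not Y)):
                        (Z iff not Y): β-rule — branch into Z, not Y  //  not Z, not not Y.
                          branch 1.1.2.2.1.2.1 (add Z, not Y):
                            × closes — contains both Y and not Y.
                          branch 1.1.2.2.1.2.2 (add not Z, not not Y):
                            ○ open, literals {Y=T, Z=F}.
                  branch 1.1.2.2.2 (add X):
                    ○ open, literals {X=T, Y=T}.
      branch 1.2 (add Z):
        ○ open, literals {Z=T}.
  branch 2 (add Y):
    ○ open, literals {Y=T}.
2 branches closed, 7 open.
Each open branch fixes some atoms; the unmentioned ones are free. Counting distinct full assignments: branch {W=F, Y=T, Z=F} (X) contributes 2 new; branch {X=F, Y=T} (Z, W) contributes 3 new; branch {Y=T, Z=T} (X, W) contributes 2 new; branch {Y=T, Z=F} (X, W) contributes 1 new; branch {X=T, Y=T} (Z, W) contributes 0 new; branch {Z=T} (X, W, Y) contributes 4 new; branch {Y=T} (Z, X, W) contributes 0 new. Total: 12.

12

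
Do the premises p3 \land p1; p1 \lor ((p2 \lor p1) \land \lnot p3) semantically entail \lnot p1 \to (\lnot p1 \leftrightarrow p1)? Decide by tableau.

Initial set: {(p3 \land p1); (p1 \lor ((p2 \lor p1) \land \lnot p3)); \lnot (\lnot p1 \to (\lnot p1 \leftrightarrow p1))}.
(p3 \land p1): α-rule — add p3, p1.
\lnot (\lnot p1 \to (\lnot p1 \leftrightarrow p1)): α-rule — add \lnot p1, \lnot (\lnot p1 \leftrightarrow p1).
× closes — contains both p1 and \lnot p1.
All 1 branch closes.
Every branch closed, so the premises entail the conclusion.

Yes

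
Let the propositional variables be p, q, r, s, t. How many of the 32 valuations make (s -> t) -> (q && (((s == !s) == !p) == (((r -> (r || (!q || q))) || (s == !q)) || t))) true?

Initial set: {((s -> t) -> (q && (((s == !s) == !p) == (((r -> (r || (!q || q))) || (s == !q)) || t))))}.
((s -> t) -> (q && (((s == !s) == !p) == (((r -> (r || (!q || q))) || (s == !q)) || t)))): β-rule — branch into !(s -> t)  //  (q && (((s == !s) == !p) == (((r -> (r || (!q || q))) || (s == !q)) || t))).
  branch 1 (add !(s -> t)):
    !(s -> t): α-rule — add s, !t.
    ○ open, literals {s=1, t=0}.
  branch 2 (add (q && (((s == !s) == !p) == (((r -> (r || (!q || q))) || (s == !q)) || t)))):
    (q && (((s == !s) == !p) == (((r -> (r || (!q || q))) || (s == !q)) || t))): α-rule — add q, (((s == !s) == !p) == (((r -> (r || (!q || q))) || (s == !q)) || t)).
    (((s == !s) == !p) == (((r -> (r || (!q || q))) || (s == !q)) || t)): β-rule — branch into ((s == !s) == !p), (((r -> (r || (!q || q))) || (s == !q)) || t)  //  !((s == !s) == !p), !(((r -> (r || (!q || q))) || (s == !q)) || t).
      branch 2.1 (add ((s == !s) == !p), (((r -> (r || (!q || q))) || (s == !q)) || t)):
        ((s == !s) == !p): β-rule — branch into (s == !s), !p  //  !(s == !s), !!p.
          branch 2.1.1 (add (s == !s), !p):
            (((r -> (r || (!q || q))) || (s == !q)) || t): β-rule — branch into ((r -> (r || (!q || q))) || (s == !q))  //  t.
              branch 2.1.1.1 (add ((r -> (r || (!q || q))) || (s == !q))):
                (s == !s): β-rule — branch into s, !s  //  !s, !!s.
                  branch 2.1.1.1.1 (add s, !s):
                    × closes — contains both s and !s.
                  branch 2.1.1.1.2 (add !s, !!s):
                    × closes — contains both s and !s.
              branch 2.1.1.2 (add t):
                (s == !s): β-rule — branch into s, !s  //  !s, !!s.
                  branch 2.1.1.2.1 (add s, !s):
                    × closes — contains both s and !s.
                  branch 2.1.1.2.2 (add !s, !!s):
                    × closes — contains both s and !s.
          branch 2.1.2 (add !(s == !s), !!p):
            (((r -> (r || (!q || q))) || (s == !q)) || t): β-rule — branch into ((r -> (r || (!q || q))) || (s == !q))  //  t.
              branch 2.1.2.1 (add ((r -> (r || (!q || q))) || (s == !q))):
                !(s == !s): β-rule — branch into s, !!s  //  !s, !s.
                  branch 2.1.2.1.1 (add s, !!s):
                    ((r -> (r || (!q || q))) || (s == !q)): β-rule — branch into (r -> (r || (!q || q)))  //  (s == !q).
                      branch 2.1.2.1.1.1 (add (r -> (r || (!q || q)))):
                        (r -> (r || (!q || q))): β-rule — branch into !r  //  (r || (!q || q)).
                          branch 2.1.2.1.1.1.1 (add !r):
                            ○ open, literals {p=1, q=1, r=0, s=1}.
                          branch 2.1.2.1.1.1.2 (add (r || (!q || q))):
                            (r || (!q || q)): β-rule — branch into r  //  (!q || q).
                              branch 2.1.2.1.1.1.2.1 (add r):
                                ○ open, literals {p=1, q=1, r=1, s=1}.
                              branch 2.1.2.1.1.1.2.2 (add (!q || q)):
                                (!q || q): β-rule — branch into !q  //  q.
                                  branch 2.1.2.1.1.1.2.2.1 (add !q):
                                    × closes — contains both q and !q.
                                  branch 2.1.2.1.1.1.2.2.2 (add q):
                                    ○ open, literals {p=1, q=1, s=1}.
                      branch 2.1.2.1.1.2 (add (s == !q)):
                        (s == !q): β-rule — branch into s, !q  //  !s, !!q.
                          branch 2.1.2.1.1.2.1 (add s, !q):
                            × closes — contains both q and !q.
                          branch 2.1.2.1.1.2.2 (add !s, !!q):
                            × closes — contains both s and !s.
                  branch 2.1.2.1.2 (add !s, !s):
                    ((r -> (r || (!q || q))) || (s == !q)): β-rule — branch into (r -> (r || (!q || q)))  //  (s == !q).
                      branch 2.1.2.1.2.1 (add (r -> (r || (!q || q)))):
                        (r -> (r || (!q || q))): β-rule — branch into !r  //  (r || (!q || q)).
                          branch 2.1.2.1.2.1.1 (add !r):
                            ○ open, literals {p=1, q=1, r=0, s=0}.
                          branch 2.1.2.1.2.1.2 (add (r || (!q || q))):
                            (r || (!q || q)): β-rule — branch into r  //  (!q || q).
                              branch 2.1.2.1.2.1.2.1 (add r):
                                ○ open, literals {p=1, q=1, r=1, s=0}.
                              branch 2.1.2.1.2.1.2.2 (add (!q || q)):
                                (!q || q): β-rule — branch into !q  //  q.
                                  branch 2.1.2.1.2.1.2.2.1 (add !q):
                                    × closes — contains both q and !q.
                                  branch 2.1.2.1.2.1.2.2.2 (add q):
                                    ○ open, literals {p=1, q=1, s=0}.
                      branch 2.1.2.1.2.2 (add (s == !q)):
                        (s == !q): β-rule — branch into s, !q  //  !s, !!q.
                          branch 2.1.2.1.2.2.1 (add s, !q):
                            × closes — contains both s and !s.
                          branch 2.1.2.1.2.2.2 (add !s, !!q):
                            ○ open, literals {p=1, q=1, s=0}.
              branch 2.1.2.2 (add t):
                !(s == !s): β-rule — branch into s, !!s  //  !s, !s.
                  branch 2.1.2.2.1 (add s, !!s):
                    ○ open, literals {p=1, q=1, s=1, t=1}.
                  branch 2.1.2.2.2 (add !s, !s):
                    ○ open, literals {p=1, q=1, s=0, t=1}.
      branch 2.2 (add !((s == !s) == !p), !(((r -> (r || (!q || q))) || (s == !q)) || t)):
        !(((r -> (r || (!q || q))) || (s == !q)) || t): α-rule — add !((r -> (r || (!q || q))) || (s == !q)), !t.
        !((r -> (r || (!q || q))) || (s == !q)): α-rule — add !(r -> (r || (!q || q))), !(s == !q).
        !(r -> (r || (!q || q))): α-rule — add r, !(r || (!q || q)).
        !(r || (!q || q)): α-rule — add !r, !(!q || q).
        × closes — contains both r and !r.
10 branches closed, 10 open.
Each open branch fixes some atoms; the unmentioned ones are free. Counting distinct full assignments: branch {s=1, t=0} (p, q, r) contributes 8 new; branch {p=1, q=1, r=0, s=1} (t) contributes 1 new; branch {p=1, q=1, r=1, s=1} (t) contributes 1 new; branch {p=1, q=1, s=1} (r, t) contributes 0 new; branch {p=1, q=1, r=0, s=0} (t) contributes 2 new; branch {p=1, q=1, r=1, s=0} (t) contributes 2 new; branch {p=1, q=1, s=0} (r, t) contributes 0 new; branch {p=1, q=1, s=0} (r, t) contributes 0 new; branch {p=1, q=1, s=1, t=1} (r) contributes 0 new; branch {p=1, q=1, s=0, t=1} (r) contributes 0 new. Total: 14.

14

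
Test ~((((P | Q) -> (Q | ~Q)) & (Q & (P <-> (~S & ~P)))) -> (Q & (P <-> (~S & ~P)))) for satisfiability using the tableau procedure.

Unsatisfiable

Initial set: {~((((P | Q) -> (Q | ~Q)) & (Q & (P <-> (~S & ~P)))) -> (Q & (P <-> (~S & ~P))))}.
~((((P | Q) -> (Q | ~Q)) & (Q & (P <-> (~S & ~P)))) -> (Q & (P <-> (~S & ~P)))): α-rule — add (((P | Q) -> (Q | ~Q)) & (Q & (P <-> (~S & ~P)))), ~(Q & (P <-> (~S & ~P))).
(((P | Q) -> (Q | ~Q)) & (Q & (P <-> (~S & ~P)))): α-rule — add ((P | Q) -> (Q | ~Q)), (Q & (P <-> (~S & ~P))).
(Q & (P <-> (~S & ~P))): α-rule — add Q, (P <-> (~S & ~P)).
~(Q & (P <-> (~S & ~P))): β-rule — branch into ~Q  //  ~(P <-> (~S & ~P)).
  branch 1 (add ~Q):
    × closes — contains both Q and ~Q.
  branch 2 (add ~(P <-> (~S & ~P))):
    ((P | Q) -> (Q | ~Q)): β-rule — branch into ~(P | Q)  //  (Q | ~Q).
      branch 2.1 (add ~(P | Q)):
        ~(P | Q): α-rule — add ~P, ~Q.
        × closes — contains both Q and ~Q.
      branch 2.2 (add (Q | ~Q)):
        (P <-> (~S & ~P)): β-rule — branch into P, (~S & ~P)  //  ~P, ~(~S & ~P).
          branch 2.2.1 (add P, (~S & ~P)):
            (~S & ~P): α-rule — add ~S, ~P.
            × closes — contains both P and ~P.
          branch 2.2.2 (add ~P, ~(~S & ~P)):
            ~(P <-> (~S & ~P)): β-rule — branch into P, ~(~S & ~P)  //  ~P, (~S & ~P).
              branch 2.2.2.1 (add P, ~(~S & ~P)):
                × closes — contains both P and ~P.
              branch 2.2.2.2 (add ~P, (~S & ~P)):
                (~S & ~P): α-rule — add ~S, ~P.
                (Q | ~Q): β-rule — branch into Q  //  ~Q.
                  branch 2.2.2.2.1 (add Q):
                    ~(~S & ~P): β-rule — branch into ~~S  //  ~~P.
                      branch 2.2.2.2.1.1 (add ~~S):
                        × closes — contains both S and ~S.
                      branch 2.2.2.2.1.2 (add ~~P):
                        × closes — contains both P and ~P.
                  branch 2.2.2.2.2 (add ~Q):
                    × closes — contains both Q and ~Q.
All 7 branches close.
Every branch closed; the formula is unsatisfiable.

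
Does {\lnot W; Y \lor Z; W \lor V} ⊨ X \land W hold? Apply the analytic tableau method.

Initial set: {\lnot W; (Y \lor Z); (W \lor V); \lnot (X \land W)}.
(Y \lor Z): β-rule — branch into Y  //  Z.
  branch 1 (add Y):
    (W \lor V): β-rule — branch into W  //  V.
      branch 1.1 (add W):
        × closes — contains both W and \lnot W.
      branch 1.2 (add V):
        \lnot (X \land W): β-rule — branch into \lnot X  //  \lnot W.
          branch 1.2.1 (add \lnot X):
            ○ open, literals {V=T, W=F, X=F, Y=T}.
          branch 1.2.2 (add \lnot W):
            ○ open, literals {V=T, W=F, Y=T}.
  branch 2 (add Z):
    (W \lor V): β-rule — branch into W  //  V.
      branch 2.1 (add W):
        × closes — contains both W and \lnot W.
      branch 2.2 (add V):
        \lnot (X \land W): β-rule — branch into \lnot X  //  \lnot W.
          branch 2.2.1 (add \lnot X):
            ○ open, literals {V=T, W=F, X=F, Z=T}.
          branch 2.2.2 (add \lnot W):
            ○ open, literals {V=T, W=F, Z=T}.
2 branches closed, 4 open.
An open branch gives a countermodel: V=T, W=F, X=F, Y=T (unmentioned atoms arbitrary); the premises hold there but the conclusion fails.

No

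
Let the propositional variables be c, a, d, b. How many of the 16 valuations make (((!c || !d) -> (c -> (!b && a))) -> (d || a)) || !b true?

15

Initial set: {T ((((!c || !d) -> (c -> (!b && a))) -> (d || a)) || !b)}.
T ((((!c || !d) -> (c -> (!b && a))) -> (d || a)) || !b): β-rule — branch into T (((!c || !d) -> (c -> (!b && a))) -> (d || a))  //  T !b.
  branch 1 (add T (((!c || !d) -> (c -> (!b && a))) -> (d || a))):
    T (((!c || !d) -> (c -> (!b && a))) -> (d || a)): β-rule — branch into F ((!c || !d) -> (c -> (!b && a)))  //  T (d || a).
      branch 1.1 (add F ((!c || !d) -> (c -> (!b && a)))):
        F ((!c || !d) -> (c -> (!b && a))): α-rule — add T (!c || !d), F (c -> (!b && a)).
        F (c -> (!b && a)): α-rule — add T c, F (!b && a).
        T (!c || !d): β-rule — branch into T !c  //  T !d.
          branch 1.1.1 (add T !c):
            × closes — contains both c and !c.
          branch 1.1.2 (add T !d):
            F (!b && a): β-rule — branch into F !b  //  F a.
              branch 1.1.2.1 (add F !b):
                ○ open, literals {b=1, c=1, d=0}.
              branch 1.1.2.2 (add F a):
                ○ open, literals {a=0, c=1, d=0}.
      branch 1.2 (add T (d || a)):
        T (d || a): β-rule — branch into T d  //  T a.
          branch 1.2.1 (add T d):
            ○ open, literals {d=1}.
          branch 1.2.2 (add T a):
            ○ open, literals {a=1}.
  branch 2 (add T !b):
    ○ open, literals {b=0}.
1 branch closed, 5 open.
Each open branch fixes some atoms; the unmentioned ones are free. Counting distinct full assignments: branch {b=1, c=1, d=0} (a) contributes 2 new; branch {a=0, c=1, d=0} (b) contributes 1 new; branch {d=1} (c, a, b) contributes 8 new; branch {a=1} (c, d, b) contributes 3 new; branch {b=0} (c, a, d) contributes 1 new. Total: 15.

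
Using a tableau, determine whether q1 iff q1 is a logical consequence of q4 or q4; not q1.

Initial set: {T (q4 or q4); T not q1; F (q1 iff q1)}.
T (q4 or q4): β-rule — branch into T q4  //  T q4.
  branch 1 (add T q4):
    F (q1 iff q1): β-rule — branch into T q1, F q1  //  F q1, T q1.
      branch 1.1 (add T q1, F q1):
        × closes — contains both q1 and not q1.
      branch 1.2 (add F q1, T q1):
        × closes — contains both q1 and not q1.
  branch 2 (add T q4):
    F (q1 iff q1): β-rule — branch into T q1, F q1  //  F q1, T q1.
      branch 2.1 (add T q1, F q1):
        × closes — contains both q1 and not q1.
      branch 2.2 (add F q1, T q1):
        × closes — contains both q1 and not q1.
All 4 branches close.
Every branch closed, so the premises entail the conclusion.

Yes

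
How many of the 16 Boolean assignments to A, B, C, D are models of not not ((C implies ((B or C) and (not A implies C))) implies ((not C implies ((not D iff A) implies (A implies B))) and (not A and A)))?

0

Initial set: {not not ((C implies ((B or C) and (not A implies C))) implies ((not C implies ((not D iff A) implies (A implies B))) and (not A and A)))}.
not not ((C implies ((B or C) and (not A implies C))) implies ((not C implies ((not D iff A) implies (A implies B))) and (not A and A))): drop double negation, giving ((C implies ((B or C) and (not A implies C))) implies ((not C implies ((not D iff A) implies (A implies B))) and (not A and A))).
((C implies ((B or C) and (not A implies C))) implies ((not C implies ((not D iff A) implies (A implies B))) and (not A and A))): β-rule — branch into not (C implies ((B or C) and (not A implies C)))  //  ((not C implies ((not D iff A) implies (A implies B))) and (not A and A)).
  branch 1 (add not (C implies ((B or C) and (not A implies C)))):
    not (C implies ((B or C) and (not A implies C))): α-rule — add C, not ((B or C) and (not A implies C)).
    not ((B or C) and (not A implies C)): β-rule — branch into not (B or C)  //  not (not A implies C).
      branch 1.1 (add not (B or C)):
        not (B or C): α-rule — add not B, not C.
        × closes — contains both C and not C.
      branch 1.2 (add not (not A implies C)):
        not (not A implies C): α-rule — add not A, not C.
        × closes — contains both C and not C.
  branch 2 (add ((not C implies ((not D iff A) implies (A implies B))) and (not A and A))):
    ((not C implies ((not D iff A) implies (A implies B))) and (not A and A)): α-rule — add (not C implies ((not D iff A) implies (A implies B))), (not A and A).
    (not A and A): α-rule — add not A, A.
    × closes — contains both A and not A.
All 3 branches close.
No open branches: the formula has 0 satisfying assignments.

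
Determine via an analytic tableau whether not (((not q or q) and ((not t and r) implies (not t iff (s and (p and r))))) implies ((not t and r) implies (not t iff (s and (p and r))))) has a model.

Unsatisfiable

Initial set: {not (((not q or q) and ((not t and r) implies (not t iff (s and (p and r))))) implies ((not t and r) implies (not t iff (s and (p and r)))))}.
not (((not q or q) and ((not t and r) implies (not t iff (s and (p and r))))) implies ((not t and r) implies (not t iff (s and (p and r))))): α-rule — add ((not q or q) and ((not t and r) implies (not t iff (s and (p and r))))), not ((not t and r) implies (not t iff (s and (p and r)))).
((not q or q) and ((not t and r) implies (not t iff (s and (p and r))))): α-rule — add (not q or q), ((not t and r) implies (not t iff (s and (p and r)))).
not ((not t and r) implies (not t iff (s and (p and r)))): α-rule — add (not t and r), not (not t iff (s and (p and r))).
(not t and r): α-rule — add not t, r.
(not q or q): β-rule — branch into not q  //  q.
  branch 1 (add not q):
    ((not t and r) implies (not t iff (s and (p and r)))): β-rule — branch into not (not t and r)  //  (not t iff (s and (p and r))).
      branch 1.1 (add not (not t and r)):
        not (not t iff (s and (p and r))): β-rule — branch into not t, not (s and (p and r))  //  not not t, (s and (p and r)).
          branch 1.1.1 (add not t, not (s and (p and r))):
            not (not t and r): β-rule — branch into not not t  //  not r.
              branch 1.1.1.1 (add not not t):
                × closes — contains both t and not t.
              branch 1.1.1.2 (add not r):
                × closes — contains both r and not r.
          branch 1.1.2 (add not not t, (s and (p and r))):
            × closes — contains both t and not t.
      branch 1.2 (add (not t iff (s and (p and r)))):
        not (not t iff (s and (p and r))): β-rule — branch into not t, not (s and (p and r))  //  not not t, (s and (p and r)).
          branch 1.2.1 (add not t, not (s and (p and r))):
            (not t iff (s and (p and r))): β-rule — branch into not t, (s and (p and r))  //  not not t, not (s and (p and r)).
              branch 1.2.1.1 (add not t, (s and (p and r))):
                (s and (p and r)): α-rule — add s, (p and r).
                (p and r): α-rule — add p, r.
                not (s and (p and r)): β-rule — branch into not s  //  not (p and r).
                  branch 1.2.1.1.1 (add not s):
                    × closes — contains both s and not s.
                  branch 1.2.1.1.2 (add not (p and r)):
                    not (p and r): β-rule — branch into not p  //  not r.
                      branch 1.2.1.1.2.1 (add not p):
                        × closes — contains both p and not p.
                      branch 1.2.1.1.2.2 (add not r):
                        × closes — contains both r and not r.
              branch 1.2.1.2 (add not not t, not (s and (p and r))):
                × closes — contains both t and not t.
          branch 1.2.2 (add not not t, (s and (p and r))):
            × closes — contains both t and not t.
  branch 2 (add q):
    ((not t and r) implies (not t iff (s and (p and r)))): β-rule — branch into not (not t and r)  //  (not t iff (s and (p and r))).
      branch 2.1 (add not (not t and r)):
        not (not t iff (s and (p and r))): β-rule — branch into not t, not (s and (p and r))  //  not not t, (s and (p and r)).
          branch 2.1.1 (add not t, not (s and (p and r))):
            not (not t and r): β-rule — branch into not not t  //  not r.
              branch 2.1.1.1 (add not not t):
                × closes — contains both t and not t.
              branch 2.1.1.2 (add not r):
                × closes — contains both r and not r.
          branch 2.1.2 (add not not t, (s and (p and r))):
            × closes — contains both t and not t.
      branch 2.2 (add (not t iff (s and (p and r)))):
        not (not t iff (s and (p and r))): β-rule — branch into not t, not (s and (p and r))  //  not not t, (s and (p and r)).
          branch 2.2.1 (add not t, not (s and (p and r))):
            (not t iff (s and (p and r))): β-rule — branch into not t, (s and (p and r))  //  not not t, not (s and (p and r)).
              branch 2.2.1.1 (add not t, (s and (p and r))):
                (s and (p and r)): α-rule — add s, (p and r).
                (p and r): α-rule — add p, r.
                not (s and (p and r)): β-rule — branch into not s  //  not (p and r).
                  branch 2.2.1.1.1 (add not s):
                    × closes — contains both s and not s.
                  branch 2.2.1.1.2 (add not (p and r)):
                    not (p and r): β-rule — branch into not p  //  not r.
                      branch 2.2.1.1.2.1 (add not p):
                        × closes — contains both p and not p.
                      branch 2.2.1.1.2.2 (add not r):
                        × closes — contains both r and not r.
              branch 2.2.1.2 (add not not t, not (s and (p and r))):
                × closes — contains both t and not t.
          branch 2.2.2 (add not not t, (s and (p and r))):
            × closes — contains both t and not t.
All 16 branches close.
Every branch closed; the formula is unsatisfiable.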